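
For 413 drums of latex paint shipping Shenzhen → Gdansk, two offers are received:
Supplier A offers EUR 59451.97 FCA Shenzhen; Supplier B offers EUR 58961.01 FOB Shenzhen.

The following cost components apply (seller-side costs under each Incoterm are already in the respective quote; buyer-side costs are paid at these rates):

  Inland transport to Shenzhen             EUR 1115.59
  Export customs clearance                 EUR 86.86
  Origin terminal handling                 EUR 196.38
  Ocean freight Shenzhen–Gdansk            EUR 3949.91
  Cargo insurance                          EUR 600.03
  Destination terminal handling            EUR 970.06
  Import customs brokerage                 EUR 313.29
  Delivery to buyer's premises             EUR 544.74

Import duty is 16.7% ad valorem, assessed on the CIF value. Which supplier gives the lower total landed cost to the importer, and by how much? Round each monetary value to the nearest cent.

Supplier A (FCA):
CIF value = FCA price + origin terminal + freight + insurance = 59451.97 + 196.38 + 3949.91 + 600.03 = 64198.29
Import duty = 64198.29 × 16.7% = 10721.11
Buyer bears (A): 196.38 + 3949.91 + 600.03 + 970.06 + 313.29 + 544.74 = 6574.41
Landed cost (A) = invoice 59451.97 + 6574.41 + duty 10721.11 = 76747.49
Supplier B (FOB):
CIF value = FOB price + freight + insurance = 58961.01 + 3949.91 + 600.03 = 63510.95
Import duty = 63510.95 × 16.7% = 10606.33
Buyer bears (B): 3949.91 + 600.03 + 970.06 + 313.29 + 544.74 = 6378.03
Landed cost (B) = invoice 58961.01 + 6378.03 + duty 10606.33 = 75945.37
Difference = |76747.49 − 75945.37| = 802.12

Supplier B is cheaper by EUR 802.12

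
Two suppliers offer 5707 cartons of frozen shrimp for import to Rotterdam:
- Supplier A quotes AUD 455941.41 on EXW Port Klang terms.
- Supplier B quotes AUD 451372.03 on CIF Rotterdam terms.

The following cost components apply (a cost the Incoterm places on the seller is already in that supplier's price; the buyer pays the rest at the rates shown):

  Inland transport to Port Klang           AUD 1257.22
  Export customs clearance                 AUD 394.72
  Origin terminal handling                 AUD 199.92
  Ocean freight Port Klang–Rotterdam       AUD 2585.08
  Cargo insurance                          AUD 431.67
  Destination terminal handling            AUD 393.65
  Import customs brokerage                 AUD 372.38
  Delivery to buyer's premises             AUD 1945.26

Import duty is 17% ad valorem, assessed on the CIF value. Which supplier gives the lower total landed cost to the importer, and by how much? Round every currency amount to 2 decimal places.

Supplier A (EXW):
CIF value = EXW price + inland to port + export clearance + origin terminal + freight + insurance = 455941.41 + 1257.22 + 394.72 + 199.92 + 2585.08 + 431.67 = 460810.02
Import duty = 460810.02 × 17% = 78337.70
Buyer bears (A): 1257.22 + 394.72 + 199.92 + 2585.08 + 431.67 + 393.65 + 372.38 + 1945.26 = 7579.90
Landed cost (A) = invoice 455941.41 + 7579.90 + duty 78337.70 = 541859.01
Supplier B (CIF):
The CIF price already equals the CIF value: 451372.03
Import duty = 451372.03 × 17% = 76733.25
Buyer bears (B): 393.65 + 372.38 + 1945.26 = 2711.29
Landed cost (B) = invoice 451372.03 + 2711.29 + duty 76733.25 = 530816.57
Difference = |541859.01 − 530816.57| = 11042.44

Supplier B is cheaper by AUD 11042.44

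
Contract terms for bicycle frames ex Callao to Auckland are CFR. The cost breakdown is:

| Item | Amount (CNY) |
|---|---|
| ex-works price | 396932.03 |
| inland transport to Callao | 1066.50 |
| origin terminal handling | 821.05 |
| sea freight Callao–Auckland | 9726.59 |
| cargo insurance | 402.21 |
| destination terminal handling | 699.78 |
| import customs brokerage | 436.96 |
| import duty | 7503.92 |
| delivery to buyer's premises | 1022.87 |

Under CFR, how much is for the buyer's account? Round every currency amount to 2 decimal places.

Buyer's account: CNY 10065.74

CFR: the seller pays costs through ocean freight to the destination port, but not insurance.
Seller's account: goods 396932.03 + inland to port 1066.50 + origin terminal 821.05 + freight 9726.59 = 408546.17
Buyer's account: insurance 402.21 + destination terminal 699.78 + brokerage 436.96 + duty 7503.92 + delivery 1022.87 = 10065.74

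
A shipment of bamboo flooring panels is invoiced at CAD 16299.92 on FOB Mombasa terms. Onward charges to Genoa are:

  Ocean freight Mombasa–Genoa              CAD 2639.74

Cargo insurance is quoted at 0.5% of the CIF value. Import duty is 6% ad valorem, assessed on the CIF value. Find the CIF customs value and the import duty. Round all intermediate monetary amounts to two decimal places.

CIF value: CAD 19034.83; import duty: CAD 1142.09

Let C be the CIF value. C = FOB price + freight + 0.5% × C
C − 0.5% × C = 16299.92 + 2639.74
0.995 × C = 18939.66
C = 18939.66 / 0.995 = 19034.83
Insurance premium = 0.5% × 19034.83 = 95.17
Import duty = 19034.83 × 6% = 1142.09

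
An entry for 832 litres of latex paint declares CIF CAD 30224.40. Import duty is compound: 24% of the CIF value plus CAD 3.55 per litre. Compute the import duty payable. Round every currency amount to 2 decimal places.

Ad valorem component: 30224.40 × 24% = 7253.86
Specific component: 832 × 3.55 = 2953.60
Import duty = 7253.86 + 2953.60 = 10207.46

Import duty: CAD 10207.46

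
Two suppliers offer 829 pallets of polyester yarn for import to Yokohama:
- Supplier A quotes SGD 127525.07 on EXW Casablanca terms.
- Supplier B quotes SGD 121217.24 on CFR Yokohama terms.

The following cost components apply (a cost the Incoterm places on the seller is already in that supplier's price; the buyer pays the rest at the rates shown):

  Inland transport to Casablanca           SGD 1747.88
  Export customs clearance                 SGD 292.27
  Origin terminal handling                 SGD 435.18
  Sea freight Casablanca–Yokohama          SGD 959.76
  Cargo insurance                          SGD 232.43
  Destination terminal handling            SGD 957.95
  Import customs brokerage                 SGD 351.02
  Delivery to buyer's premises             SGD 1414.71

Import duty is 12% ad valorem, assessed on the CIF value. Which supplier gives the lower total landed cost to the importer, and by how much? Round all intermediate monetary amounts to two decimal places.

Supplier B is cheaper by SGD 10912.07

Supplier A (EXW):
CIF value = EXW price + inland to port + export clearance + origin terminal + freight + insurance = 127525.07 + 1747.88 + 292.27 + 435.18 + 959.76 + 232.43 = 131192.59
Import duty = 131192.59 × 12% = 15743.11
Buyer bears (A): 1747.88 + 292.27 + 435.18 + 959.76 + 232.43 + 957.95 + 351.02 + 1414.71 = 6391.20
Landed cost (A) = invoice 127525.07 + 6391.20 + duty 15743.11 = 149659.38
Supplier B (CFR):
CIF value = CFR price + insurance = 121217.24 + 232.43 = 121449.67
Import duty = 121449.67 × 12% = 14573.96
Buyer bears (B): 232.43 + 957.95 + 351.02 + 1414.71 = 2956.11
Landed cost (B) = invoice 121217.24 + 2956.11 + duty 14573.96 = 138747.31
Difference = |149659.38 − 138747.31| = 10912.07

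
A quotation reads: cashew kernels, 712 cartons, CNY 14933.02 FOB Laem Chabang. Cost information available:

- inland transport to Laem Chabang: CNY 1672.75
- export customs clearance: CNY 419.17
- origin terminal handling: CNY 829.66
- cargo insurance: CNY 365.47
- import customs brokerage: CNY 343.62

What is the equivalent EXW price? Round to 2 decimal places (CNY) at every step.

EXW price: CNY 12011.44

Not relevant to the conversion: brokerage, insurance — on the buyer under both terms; not part of either seller's price.
From FOB to EXW, the seller no longer bears: inland to port, export clearance, origin terminal.
EXW price = 14933.02 − 1672.75 − 419.17 − 829.66 = 12011.44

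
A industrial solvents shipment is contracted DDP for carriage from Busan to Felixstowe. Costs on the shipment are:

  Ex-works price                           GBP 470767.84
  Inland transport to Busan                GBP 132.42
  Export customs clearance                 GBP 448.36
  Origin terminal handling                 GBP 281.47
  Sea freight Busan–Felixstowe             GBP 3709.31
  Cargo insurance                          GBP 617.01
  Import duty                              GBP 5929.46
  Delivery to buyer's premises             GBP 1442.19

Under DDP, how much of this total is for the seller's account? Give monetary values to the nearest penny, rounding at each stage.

Seller's account: GBP 483328.06

DDP: the seller bears all costs including import duty.
Seller's account: goods 470767.84 + inland to port 132.42 + export clearance 448.36 + origin terminal 281.47 + freight 3709.31 + insurance 617.01 + duty 5929.46 + delivery 1442.19 = 483328.06
Buyer's account: 0.00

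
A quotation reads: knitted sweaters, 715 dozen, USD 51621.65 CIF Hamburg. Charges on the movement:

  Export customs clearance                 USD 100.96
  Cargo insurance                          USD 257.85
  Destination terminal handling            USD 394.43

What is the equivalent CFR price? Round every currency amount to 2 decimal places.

Not relevant to the conversion: export clearance — on the seller under both CIF and CFR; already in the CIF price and stays in the CFR price. destination terminal — on the buyer under both terms; not part of either seller's price.
From CIF to CFR, the seller no longer bears: insurance.
CFR price = 51621.65 − 257.85 = 51363.80

CFR price: USD 51363.80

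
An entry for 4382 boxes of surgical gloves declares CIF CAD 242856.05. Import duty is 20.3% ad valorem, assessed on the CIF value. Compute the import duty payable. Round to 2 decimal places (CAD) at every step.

Import duty: CAD 49299.78

Import duty = 242856.05 × 20.3% = 49299.78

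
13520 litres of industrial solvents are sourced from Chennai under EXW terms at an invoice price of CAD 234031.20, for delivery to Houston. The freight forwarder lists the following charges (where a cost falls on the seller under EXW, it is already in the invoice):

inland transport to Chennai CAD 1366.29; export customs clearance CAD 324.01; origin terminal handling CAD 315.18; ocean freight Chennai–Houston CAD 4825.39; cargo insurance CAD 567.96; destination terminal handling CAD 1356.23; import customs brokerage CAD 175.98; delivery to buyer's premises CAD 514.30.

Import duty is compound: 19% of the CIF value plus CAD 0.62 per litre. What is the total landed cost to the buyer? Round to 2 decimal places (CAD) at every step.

Total landed cost: CAD 297730.65

EXW: the seller makes goods available at their premises; the buyer bears all onward costs.
CIF value = EXW price + inland to port + export clearance + origin terminal + freight + insurance = 234031.20 + 1366.29 + 324.01 + 315.18 + 4825.39 + 567.96 = 241430.03
Ad valorem component: 241430.03 × 19% = 45871.71
Specific component: 13520 × 0.62 = 8382.40
Import duty = 45871.71 + 8382.40 = 54254.11
Buyer bears: inland to port 1366.29 + export clearance 324.01 + origin terminal 315.18 + freight 4825.39 + insurance 567.96 + destination terminal 1356.23 + brokerage 175.98 + delivery 514.30 + duty 54254.11 = 63699.45
Landed cost = invoice 234031.20 + 63699.45 = 297730.65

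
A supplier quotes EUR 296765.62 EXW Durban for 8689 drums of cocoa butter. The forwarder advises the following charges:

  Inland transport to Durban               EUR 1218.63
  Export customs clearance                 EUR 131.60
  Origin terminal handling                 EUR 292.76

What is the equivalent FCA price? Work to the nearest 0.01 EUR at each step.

Not relevant to the conversion: origin terminal — on the buyer under both terms; not part of either seller's price.
From EXW to FCA, the seller additionally bears: inland to port, export clearance.
FCA price = 296765.62 + 1218.63 + 131.60 = 298115.85

FCA price: EUR 298115.85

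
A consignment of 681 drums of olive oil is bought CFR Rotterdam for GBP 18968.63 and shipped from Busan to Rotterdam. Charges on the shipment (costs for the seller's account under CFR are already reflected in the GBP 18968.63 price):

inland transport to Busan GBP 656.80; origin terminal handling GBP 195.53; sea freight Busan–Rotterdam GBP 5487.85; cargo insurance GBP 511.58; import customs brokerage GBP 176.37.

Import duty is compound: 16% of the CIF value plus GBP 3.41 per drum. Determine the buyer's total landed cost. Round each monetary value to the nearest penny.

CFR: the seller pays costs through ocean freight to the destination port, but not insurance.
Already in the invoice (seller's account under CFR): inland to port, origin terminal, freight — exclude.
CIF value = CFR price + insurance = 18968.63 + 511.58 = 19480.21
Ad valorem component: 19480.21 × 16% = 3116.83
Specific component: 681 × 3.41 = 2322.21
Import duty = 3116.83 + 2322.21 = 5439.04
Buyer bears: insurance 511.58 + brokerage 176.37 + duty 5439.04 = 6126.99
Landed cost = invoice 18968.63 + 6126.99 = 25095.62

Total landed cost: GBP 25095.62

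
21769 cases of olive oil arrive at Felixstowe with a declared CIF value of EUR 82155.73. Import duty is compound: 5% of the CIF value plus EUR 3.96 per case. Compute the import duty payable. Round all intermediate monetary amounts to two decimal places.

Ad valorem component: 82155.73 × 5% = 4107.79
Specific component: 21769 × 3.96 = 86205.24
Import duty = 4107.79 + 86205.24 = 90313.03

Import duty: EUR 90313.03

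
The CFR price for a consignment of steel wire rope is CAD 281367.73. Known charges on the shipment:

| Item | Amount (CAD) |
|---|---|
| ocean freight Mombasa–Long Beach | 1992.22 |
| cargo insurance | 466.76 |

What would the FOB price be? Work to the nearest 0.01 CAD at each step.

FOB price: CAD 279375.51

Not relevant to the conversion: insurance — on the buyer under both terms; not part of either seller's price.
From CFR to FOB, the seller no longer bears: freight.
FOB price = 281367.73 − 1992.22 = 279375.51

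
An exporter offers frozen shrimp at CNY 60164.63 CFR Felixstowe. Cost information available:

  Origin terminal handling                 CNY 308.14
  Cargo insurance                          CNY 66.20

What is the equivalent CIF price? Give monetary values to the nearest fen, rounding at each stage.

Not relevant to the conversion: origin terminal — on the seller under both CFR and CIF; already in the CFR price and stays in the CIF price.
From CFR to CIF, the seller additionally bears: insurance.
CIF price = 60164.63 + 66.20 = 60230.83

CIF price: CNY 60230.83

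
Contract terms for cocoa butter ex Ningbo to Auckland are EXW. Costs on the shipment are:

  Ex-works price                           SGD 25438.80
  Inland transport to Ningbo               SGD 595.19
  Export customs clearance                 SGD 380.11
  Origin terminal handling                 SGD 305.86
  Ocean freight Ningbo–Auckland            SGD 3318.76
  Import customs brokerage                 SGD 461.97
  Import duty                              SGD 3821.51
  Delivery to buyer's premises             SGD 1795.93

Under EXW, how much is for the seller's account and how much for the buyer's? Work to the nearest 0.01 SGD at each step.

EXW: the seller makes goods available at their premises; the buyer bears all onward costs.
Seller's account: goods 25438.80 = 25438.80
Buyer's account: inland to port 595.19 + export clearance 380.11 + origin terminal 305.86 + freight 3318.76 + brokerage 461.97 + duty 3821.51 + delivery 1795.93 = 10679.33

Seller: SGD 25438.80; buyer: SGD 10679.33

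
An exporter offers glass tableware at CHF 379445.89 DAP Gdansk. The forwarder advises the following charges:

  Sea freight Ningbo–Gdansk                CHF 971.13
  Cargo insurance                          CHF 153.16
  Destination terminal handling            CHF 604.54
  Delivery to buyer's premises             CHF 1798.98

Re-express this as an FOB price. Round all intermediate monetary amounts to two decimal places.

From DAP to FOB, the seller no longer bears: freight, insurance, destination terminal, delivery.
FOB price = 379445.89 − 971.13 − 153.16 − 604.54 − 1798.98 = 375918.08

FOB price: CHF 375918.08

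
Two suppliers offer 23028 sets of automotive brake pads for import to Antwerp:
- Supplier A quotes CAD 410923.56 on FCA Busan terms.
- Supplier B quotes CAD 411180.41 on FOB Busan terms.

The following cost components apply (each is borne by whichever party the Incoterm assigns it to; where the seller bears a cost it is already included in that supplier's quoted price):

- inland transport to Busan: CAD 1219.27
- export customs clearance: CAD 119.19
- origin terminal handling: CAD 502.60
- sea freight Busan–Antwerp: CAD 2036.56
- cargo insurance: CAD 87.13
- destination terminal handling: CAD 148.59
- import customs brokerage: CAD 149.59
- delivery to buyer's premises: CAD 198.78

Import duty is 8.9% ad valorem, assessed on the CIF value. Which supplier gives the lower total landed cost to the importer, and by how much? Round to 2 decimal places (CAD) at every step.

Supplier A (FCA):
CIF value = FCA price + origin terminal + freight + insurance = 410923.56 + 502.60 + 2036.56 + 87.13 = 413549.85
Import duty = 413549.85 × 8.9% = 36805.94
Buyer bears (A): 502.60 + 2036.56 + 87.13 + 148.59 + 149.59 + 198.78 = 3123.25
Landed cost (A) = invoice 410923.56 + 3123.25 + duty 36805.94 = 450852.75
Supplier B (FOB):
CIF value = FOB price + freight + insurance = 411180.41 + 2036.56 + 87.13 = 413304.10
Import duty = 413304.10 × 8.9% = 36784.06
Buyer bears (B): 2036.56 + 87.13 + 148.59 + 149.59 + 198.78 = 2620.65
Landed cost (B) = invoice 411180.41 + 2620.65 + duty 36784.06 = 450585.12
Difference = |450852.75 − 450585.12| = 267.63

Supplier B is cheaper by CAD 267.63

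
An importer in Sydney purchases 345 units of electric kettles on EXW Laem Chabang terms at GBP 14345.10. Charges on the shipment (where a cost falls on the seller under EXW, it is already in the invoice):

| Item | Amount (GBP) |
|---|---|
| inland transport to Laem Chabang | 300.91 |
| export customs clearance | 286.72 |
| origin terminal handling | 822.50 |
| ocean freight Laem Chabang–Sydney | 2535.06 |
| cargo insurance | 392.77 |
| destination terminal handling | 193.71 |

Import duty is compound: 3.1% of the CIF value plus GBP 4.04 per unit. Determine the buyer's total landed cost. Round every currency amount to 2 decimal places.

EXW: the seller makes goods available at their premises; the buyer bears all onward costs.
CIF value = EXW price + inland to port + export clearance + origin terminal + freight + insurance = 14345.10 + 300.91 + 286.72 + 822.50 + 2535.06 + 392.77 = 18683.06
Ad valorem component: 18683.06 × 3.1% = 579.17
Specific component: 345 × 4.04 = 1393.80
Import duty = 579.17 + 1393.80 = 1972.97
Buyer bears: inland to port 300.91 + export clearance 286.72 + origin terminal 822.50 + freight 2535.06 + insurance 392.77 + destination terminal 193.71 + duty 1972.97 = 6504.64
Landed cost = invoice 14345.10 + 6504.64 = 20849.74

Total landed cost: GBP 20849.74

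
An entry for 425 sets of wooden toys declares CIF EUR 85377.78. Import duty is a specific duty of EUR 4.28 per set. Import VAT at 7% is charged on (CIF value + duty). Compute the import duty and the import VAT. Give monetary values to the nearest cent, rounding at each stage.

Import duty = 425 × 4.28 = 1819.00
VAT base = CIF + duty = 85377.78 + 1819.00 = 87196.78
Import VAT = 87196.78 × 7% = 6103.77

Import duty: EUR 1819.00; import VAT: EUR 6103.77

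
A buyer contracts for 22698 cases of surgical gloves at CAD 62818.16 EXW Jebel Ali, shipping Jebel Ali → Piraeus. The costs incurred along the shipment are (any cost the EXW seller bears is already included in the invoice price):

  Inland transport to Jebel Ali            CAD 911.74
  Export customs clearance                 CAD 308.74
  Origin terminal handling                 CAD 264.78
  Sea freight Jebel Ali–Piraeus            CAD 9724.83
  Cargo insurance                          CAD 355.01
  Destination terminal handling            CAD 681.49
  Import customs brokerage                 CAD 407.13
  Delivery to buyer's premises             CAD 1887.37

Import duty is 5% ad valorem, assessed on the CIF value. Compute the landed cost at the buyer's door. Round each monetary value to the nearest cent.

EXW: the seller makes goods available at their premises; the buyer bears all onward costs.
CIF value = EXW price + inland to port + export clearance + origin terminal + freight + insurance = 62818.16 + 911.74 + 308.74 + 264.78 + 9724.83 + 355.01 = 74383.26
Import duty = 74383.26 × 5% = 3719.16
Buyer bears: inland to port 911.74 + export clearance 308.74 + origin terminal 264.78 + freight 9724.83 + insurance 355.01 + destination terminal 681.49 + brokerage 407.13 + delivery 1887.37 + duty 3719.16 = 18260.25
Landed cost = invoice 62818.16 + 18260.25 = 81078.41

Total landed cost: CAD 81078.41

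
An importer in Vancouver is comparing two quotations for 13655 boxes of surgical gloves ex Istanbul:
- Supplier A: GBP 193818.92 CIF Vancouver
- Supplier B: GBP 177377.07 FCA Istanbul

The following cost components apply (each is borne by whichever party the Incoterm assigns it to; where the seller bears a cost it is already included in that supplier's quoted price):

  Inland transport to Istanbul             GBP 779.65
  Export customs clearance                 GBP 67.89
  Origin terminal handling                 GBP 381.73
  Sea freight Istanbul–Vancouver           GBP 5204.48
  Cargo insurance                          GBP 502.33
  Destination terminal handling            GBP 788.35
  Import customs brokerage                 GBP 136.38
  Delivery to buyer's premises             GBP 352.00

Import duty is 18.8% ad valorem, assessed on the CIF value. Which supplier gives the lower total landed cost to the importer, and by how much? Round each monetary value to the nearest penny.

Supplier A (CIF):
The CIF price already equals the CIF value: 193818.92
Import duty = 193818.92 × 18.8% = 36437.96
Buyer bears (A): 788.35 + 136.38 + 352.00 = 1276.73
Landed cost (A) = invoice 193818.92 + 1276.73 + duty 36437.96 = 231533.61
Supplier B (FCA):
CIF value = FCA price + origin terminal + freight + insurance = 177377.07 + 381.73 + 5204.48 + 502.33 = 183465.61
Import duty = 183465.61 × 18.8% = 34491.53
Buyer bears (B): 381.73 + 5204.48 + 502.33 + 788.35 + 136.38 + 352.00 = 7365.27
Landed cost (B) = invoice 177377.07 + 7365.27 + duty 34491.53 = 219233.87
Difference = |231533.61 − 219233.87| = 12299.74

Supplier B is cheaper by GBP 12299.74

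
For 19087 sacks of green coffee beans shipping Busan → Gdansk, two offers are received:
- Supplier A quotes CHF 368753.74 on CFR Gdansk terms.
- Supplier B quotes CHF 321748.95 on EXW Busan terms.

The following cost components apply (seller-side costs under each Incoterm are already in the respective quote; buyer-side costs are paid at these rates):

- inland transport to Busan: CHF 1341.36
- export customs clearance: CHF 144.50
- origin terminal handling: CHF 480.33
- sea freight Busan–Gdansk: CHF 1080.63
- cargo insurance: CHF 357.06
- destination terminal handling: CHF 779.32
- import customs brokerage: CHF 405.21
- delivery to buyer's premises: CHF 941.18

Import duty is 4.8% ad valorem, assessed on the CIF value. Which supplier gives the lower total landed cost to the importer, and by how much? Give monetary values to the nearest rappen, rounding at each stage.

Supplier A (CFR):
CIF value = CFR price + insurance = 368753.74 + 357.06 = 369110.80
Import duty = 369110.80 × 4.8% = 17717.32
Buyer bears (A): 357.06 + 779.32 + 405.21 + 941.18 = 2482.77
Landed cost (A) = invoice 368753.74 + 2482.77 + duty 17717.32 = 388953.83
Supplier B (EXW):
CIF value = EXW price + inland to port + export clearance + origin terminal + freight + insurance = 321748.95 + 1341.36 + 144.50 + 480.33 + 1080.63 + 357.06 = 325152.83
Import duty = 325152.83 × 4.8% = 15607.34
Buyer bears (B): 1341.36 + 144.50 + 480.33 + 1080.63 + 357.06 + 779.32 + 405.21 + 941.18 = 5529.59
Landed cost (B) = invoice 321748.95 + 5529.59 + duty 15607.34 = 342885.88
Difference = |388953.83 − 342885.88| = 46067.95

Supplier B is cheaper by CHF 46067.95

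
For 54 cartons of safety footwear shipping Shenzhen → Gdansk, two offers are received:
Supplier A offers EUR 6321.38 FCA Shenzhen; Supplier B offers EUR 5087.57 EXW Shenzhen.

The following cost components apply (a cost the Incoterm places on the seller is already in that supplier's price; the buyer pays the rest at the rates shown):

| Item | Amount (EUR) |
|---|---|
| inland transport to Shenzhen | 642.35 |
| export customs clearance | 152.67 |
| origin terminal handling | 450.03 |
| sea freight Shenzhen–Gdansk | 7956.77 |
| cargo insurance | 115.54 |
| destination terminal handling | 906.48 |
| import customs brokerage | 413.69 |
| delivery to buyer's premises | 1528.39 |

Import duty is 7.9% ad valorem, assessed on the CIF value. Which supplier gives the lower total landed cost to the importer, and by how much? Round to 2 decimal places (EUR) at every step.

Supplier A (FCA):
CIF value = FCA price + origin terminal + freight + insurance = 6321.38 + 450.03 + 7956.77 + 115.54 = 14843.72
Import duty = 14843.72 × 7.9% = 1172.65
Buyer bears (A): 450.03 + 7956.77 + 115.54 + 906.48 + 413.69 + 1528.39 = 11370.90
Landed cost (A) = invoice 6321.38 + 11370.90 + duty 1172.65 = 18864.93
Supplier B (EXW):
CIF value = EXW price + inland to port + export clearance + origin terminal + freight + insurance = 5087.57 + 642.35 + 152.67 + 450.03 + 7956.77 + 115.54 = 14404.93
Import duty = 14404.93 × 7.9% = 1137.99
Buyer bears (B): 642.35 + 152.67 + 450.03 + 7956.77 + 115.54 + 906.48 + 413.69 + 1528.39 = 12165.92
Landed cost (B) = invoice 5087.57 + 12165.92 + duty 1137.99 = 18391.48
Difference = |18864.93 − 18391.48| = 473.45

Supplier B is cheaper by EUR 473.45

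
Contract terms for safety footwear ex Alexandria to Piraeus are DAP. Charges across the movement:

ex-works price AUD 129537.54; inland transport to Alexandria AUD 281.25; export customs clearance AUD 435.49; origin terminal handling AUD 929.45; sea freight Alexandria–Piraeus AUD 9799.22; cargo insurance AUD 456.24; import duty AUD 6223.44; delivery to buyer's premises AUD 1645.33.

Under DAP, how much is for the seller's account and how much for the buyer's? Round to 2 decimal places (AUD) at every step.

DAP: the seller bears all costs to the named destination except import duty and clearance.
Seller's account: goods 129537.54 + inland to port 281.25 + export clearance 435.49 + origin terminal 929.45 + freight 9799.22 + insurance 456.24 + delivery 1645.33 = 143084.52
Buyer's account: duty 6223.44 = 6223.44

Seller: AUD 143084.52; buyer: AUD 6223.44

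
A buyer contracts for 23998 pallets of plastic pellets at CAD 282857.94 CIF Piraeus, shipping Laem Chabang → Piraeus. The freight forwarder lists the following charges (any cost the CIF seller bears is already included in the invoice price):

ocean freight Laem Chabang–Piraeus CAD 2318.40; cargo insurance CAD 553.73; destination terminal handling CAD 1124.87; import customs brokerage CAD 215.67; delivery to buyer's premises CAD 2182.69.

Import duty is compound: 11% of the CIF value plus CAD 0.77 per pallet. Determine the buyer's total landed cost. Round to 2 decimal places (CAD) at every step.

Total landed cost: CAD 335974.00

CIF: the seller pays costs through ocean freight and marine insurance to the destination port.
Already in the invoice (seller's account under CIF): freight, insurance — exclude.
The CIF price already equals the CIF value: 282857.94
Ad valorem component: 282857.94 × 11% = 31114.37
Specific component: 23998 × 0.77 = 18478.46
Import duty = 31114.37 + 18478.46 = 49592.83
Buyer bears: destination terminal 1124.87 + brokerage 215.67 + delivery 2182.69 + duty 49592.83 = 53116.06
Landed cost = invoice 282857.94 + 53116.06 = 335974.00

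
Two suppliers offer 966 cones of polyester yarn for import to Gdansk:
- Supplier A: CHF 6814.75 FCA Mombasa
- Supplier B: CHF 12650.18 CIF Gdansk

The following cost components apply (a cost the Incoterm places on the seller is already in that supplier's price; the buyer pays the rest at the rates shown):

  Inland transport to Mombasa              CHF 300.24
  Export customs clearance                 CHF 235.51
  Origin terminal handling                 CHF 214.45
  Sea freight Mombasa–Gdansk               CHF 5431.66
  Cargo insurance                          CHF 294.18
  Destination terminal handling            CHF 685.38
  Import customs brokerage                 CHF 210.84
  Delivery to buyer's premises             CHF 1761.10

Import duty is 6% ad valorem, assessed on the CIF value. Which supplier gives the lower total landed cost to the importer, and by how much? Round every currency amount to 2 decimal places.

Supplier A (FCA):
CIF value = FCA price + origin terminal + freight + insurance = 6814.75 + 214.45 + 5431.66 + 294.18 = 12755.04
Import duty = 12755.04 × 6% = 765.30
Buyer bears (A): 214.45 + 5431.66 + 294.18 + 685.38 + 210.84 + 1761.10 = 8597.61
Landed cost (A) = invoice 6814.75 + 8597.61 + duty 765.30 = 16177.66
Supplier B (CIF):
The CIF price already equals the CIF value: 12650.18
Import duty = 12650.18 × 6% = 759.01
Buyer bears (B): 685.38 + 210.84 + 1761.10 = 2657.32
Landed cost (B) = invoice 12650.18 + 2657.32 + duty 759.01 = 16066.51
Difference = |16177.66 − 16066.51| = 111.15

Supplier B is cheaper by CHF 111.15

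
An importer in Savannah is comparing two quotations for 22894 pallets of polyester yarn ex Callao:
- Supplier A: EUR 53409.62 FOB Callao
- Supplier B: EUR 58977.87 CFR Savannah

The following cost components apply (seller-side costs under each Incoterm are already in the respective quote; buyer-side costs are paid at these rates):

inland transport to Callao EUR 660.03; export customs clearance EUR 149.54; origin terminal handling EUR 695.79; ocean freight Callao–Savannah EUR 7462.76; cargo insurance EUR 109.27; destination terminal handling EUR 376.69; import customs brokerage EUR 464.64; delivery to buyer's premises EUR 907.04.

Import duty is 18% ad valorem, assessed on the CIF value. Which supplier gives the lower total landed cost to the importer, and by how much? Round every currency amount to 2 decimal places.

Supplier A (FOB):
CIF value = FOB price + freight + insurance = 53409.62 + 7462.76 + 109.27 = 60981.65
Import duty = 60981.65 × 18% = 10976.70
Buyer bears (A): 7462.76 + 109.27 + 376.69 + 464.64 + 907.04 = 9320.40
Landed cost (A) = invoice 53409.62 + 9320.40 + duty 10976.70 = 73706.72
Supplier B (CFR):
CIF value = CFR price + insurance = 58977.87 + 109.27 = 59087.14
Import duty = 59087.14 × 18% = 10635.69
Buyer bears (B): 109.27 + 376.69 + 464.64 + 907.04 = 1857.64
Landed cost (B) = invoice 58977.87 + 1857.64 + duty 10635.69 = 71471.20
Difference = |73706.72 − 71471.20| = 2235.52

Supplier B is cheaper by EUR 2235.52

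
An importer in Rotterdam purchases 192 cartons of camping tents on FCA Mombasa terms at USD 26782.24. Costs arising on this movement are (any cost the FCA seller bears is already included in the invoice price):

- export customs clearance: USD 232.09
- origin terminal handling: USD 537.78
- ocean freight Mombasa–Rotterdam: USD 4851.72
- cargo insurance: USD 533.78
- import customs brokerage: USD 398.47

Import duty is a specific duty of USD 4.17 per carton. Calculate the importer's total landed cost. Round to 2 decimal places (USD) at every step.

Total landed cost: USD 33904.63

FCA: the seller delivers export-cleared goods to the carrier; the buyer bears costs from that point.
Already in the invoice (seller's account under FCA): export clearance — exclude.
CIF value = FCA price + origin terminal + freight + insurance = 26782.24 + 537.78 + 4851.72 + 533.78 = 32705.52
Import duty = 192 × 4.17 = 800.64
Buyer bears: origin terminal 537.78 + freight 4851.72 + insurance 533.78 + brokerage 398.47 + duty 800.64 = 7122.39
Landed cost = invoice 26782.24 + 7122.39 = 33904.63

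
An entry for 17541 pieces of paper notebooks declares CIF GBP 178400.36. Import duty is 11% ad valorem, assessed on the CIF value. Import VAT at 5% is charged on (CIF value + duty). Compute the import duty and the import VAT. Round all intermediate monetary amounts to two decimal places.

Import duty: GBP 19624.04; import VAT: GBP 9901.22

Import duty = 178400.36 × 11% = 19624.04
VAT base = CIF + duty = 178400.36 + 19624.04 = 198024.40
Import VAT = 198024.40 × 5% = 9901.22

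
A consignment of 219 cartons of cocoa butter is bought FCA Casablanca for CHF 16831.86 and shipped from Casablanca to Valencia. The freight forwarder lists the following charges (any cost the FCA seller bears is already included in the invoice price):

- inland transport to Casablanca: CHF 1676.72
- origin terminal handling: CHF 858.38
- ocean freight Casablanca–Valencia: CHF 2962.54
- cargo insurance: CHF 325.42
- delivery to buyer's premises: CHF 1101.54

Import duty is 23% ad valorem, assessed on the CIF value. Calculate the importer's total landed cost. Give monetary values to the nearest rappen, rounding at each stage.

FCA: the seller delivers export-cleared goods to the carrier; the buyer bears costs from that point.
Already in the invoice (seller's account under FCA): inland to port — exclude.
CIF value = FCA price + origin terminal + freight + insurance = 16831.86 + 858.38 + 2962.54 + 325.42 = 20978.20
Import duty = 20978.20 × 23% = 4824.99
Buyer bears: origin terminal 858.38 + freight 2962.54 + insurance 325.42 + delivery 1101.54 + duty 4824.99 = 10072.87
Landed cost = invoice 16831.86 + 10072.87 = 26904.73

Total landed cost: CHF 26904.73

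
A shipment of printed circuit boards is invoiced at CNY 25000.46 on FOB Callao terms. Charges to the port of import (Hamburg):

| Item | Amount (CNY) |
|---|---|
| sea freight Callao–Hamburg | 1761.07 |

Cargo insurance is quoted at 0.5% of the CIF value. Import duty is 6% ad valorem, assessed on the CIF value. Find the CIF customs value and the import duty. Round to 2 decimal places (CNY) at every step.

CIF value: CNY 26896.01; import duty: CNY 1613.76

Let C be the CIF value. C = FOB price + freight + 0.5% × C
C − 0.5% × C = 25000.46 + 1761.07
0.995 × C = 26761.53
C = 26761.53 / 0.995 = 26896.01
Insurance premium = 0.5% × 26896.01 = 134.48
Import duty = 26896.01 × 6% = 1613.76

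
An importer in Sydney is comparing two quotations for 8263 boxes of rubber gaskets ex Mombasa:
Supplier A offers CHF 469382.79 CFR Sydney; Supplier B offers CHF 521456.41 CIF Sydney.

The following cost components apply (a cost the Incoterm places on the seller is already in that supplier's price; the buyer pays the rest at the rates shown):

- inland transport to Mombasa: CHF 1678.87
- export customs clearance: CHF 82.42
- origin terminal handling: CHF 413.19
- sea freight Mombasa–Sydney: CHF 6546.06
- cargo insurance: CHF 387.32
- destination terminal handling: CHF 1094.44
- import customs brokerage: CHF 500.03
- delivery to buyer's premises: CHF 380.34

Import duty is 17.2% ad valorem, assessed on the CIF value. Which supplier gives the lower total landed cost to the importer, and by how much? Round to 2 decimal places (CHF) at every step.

Supplier A is cheaper by CHF 60576.34

Supplier A (CFR):
CIF value = CFR price + insurance = 469382.79 + 387.32 = 469770.11
Import duty = 469770.11 × 17.2% = 80800.46
Buyer bears (A): 387.32 + 1094.44 + 500.03 + 380.34 = 2362.13
Landed cost (A) = invoice 469382.79 + 2362.13 + duty 80800.46 = 552545.38
Supplier B (CIF):
The CIF price already equals the CIF value: 521456.41
Import duty = 521456.41 × 17.2% = 89690.50
Buyer bears (B): 1094.44 + 500.03 + 380.34 = 1974.81
Landed cost (B) = invoice 521456.41 + 1974.81 + duty 89690.50 = 613121.72
Difference = |552545.38 − 613121.72| = 60576.34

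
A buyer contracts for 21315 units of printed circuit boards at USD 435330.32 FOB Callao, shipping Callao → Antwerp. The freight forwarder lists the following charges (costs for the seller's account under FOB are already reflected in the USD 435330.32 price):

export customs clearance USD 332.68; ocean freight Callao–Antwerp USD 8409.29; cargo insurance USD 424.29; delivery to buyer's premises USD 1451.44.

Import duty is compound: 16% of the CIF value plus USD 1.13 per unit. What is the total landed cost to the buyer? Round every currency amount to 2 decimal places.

Total landed cost: USD 540767.51

FOB: the seller bears costs until goods are on board at the origin port; the buyer bears freight, insurance and all costs thereafter.
Already in the invoice (seller's account under FOB): export clearance — exclude.
CIF value = FOB price + freight + insurance = 435330.32 + 8409.29 + 424.29 = 444163.90
Ad valorem component: 444163.90 × 16% = 71066.22
Specific component: 21315 × 1.13 = 24085.95
Import duty = 71066.22 + 24085.95 = 95152.17
Buyer bears: freight 8409.29 + insurance 424.29 + delivery 1451.44 + duty 95152.17 = 105437.19
Landed cost = invoice 435330.32 + 105437.19 = 540767.51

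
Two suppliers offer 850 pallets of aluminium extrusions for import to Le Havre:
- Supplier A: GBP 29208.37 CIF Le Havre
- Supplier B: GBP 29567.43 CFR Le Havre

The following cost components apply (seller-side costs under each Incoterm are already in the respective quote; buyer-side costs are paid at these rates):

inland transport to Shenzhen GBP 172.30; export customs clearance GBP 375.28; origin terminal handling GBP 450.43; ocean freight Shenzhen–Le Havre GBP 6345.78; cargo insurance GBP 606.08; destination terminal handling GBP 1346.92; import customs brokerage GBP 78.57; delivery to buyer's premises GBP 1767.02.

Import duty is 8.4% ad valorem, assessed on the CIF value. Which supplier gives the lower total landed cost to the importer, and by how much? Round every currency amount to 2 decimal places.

Supplier A is cheaper by GBP 1046.21

Supplier A (CIF):
The CIF price already equals the CIF value: 29208.37
Import duty = 29208.37 × 8.4% = 2453.50
Buyer bears (A): 1346.92 + 78.57 + 1767.02 = 3192.51
Landed cost (A) = invoice 29208.37 + 3192.51 + duty 2453.50 = 34854.38
Supplier B (CFR):
CIF value = CFR price + insurance = 29567.43 + 606.08 = 30173.51
Import duty = 30173.51 × 8.4% = 2534.57
Buyer bears (B): 606.08 + 1346.92 + 78.57 + 1767.02 = 3798.59
Landed cost (B) = invoice 29567.43 + 3798.59 + duty 2534.57 = 35900.59
Difference = |34854.38 − 35900.59| = 1046.21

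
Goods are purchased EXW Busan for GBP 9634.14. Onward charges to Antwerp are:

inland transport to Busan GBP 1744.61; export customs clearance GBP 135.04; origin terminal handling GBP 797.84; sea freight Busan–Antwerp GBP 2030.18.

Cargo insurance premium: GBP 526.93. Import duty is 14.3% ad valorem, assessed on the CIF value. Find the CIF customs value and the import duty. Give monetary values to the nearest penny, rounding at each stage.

CIF = EXW price + pre-shipment costs + freight + insurance
CIF = 9634.14 + 1744.61 + 135.04 + 797.84 + 2030.18 + 526.93 = 14868.74
Import duty = 14868.74 × 14.3% = 2126.23

CIF value: GBP 14868.74; import duty: GBP 2126.23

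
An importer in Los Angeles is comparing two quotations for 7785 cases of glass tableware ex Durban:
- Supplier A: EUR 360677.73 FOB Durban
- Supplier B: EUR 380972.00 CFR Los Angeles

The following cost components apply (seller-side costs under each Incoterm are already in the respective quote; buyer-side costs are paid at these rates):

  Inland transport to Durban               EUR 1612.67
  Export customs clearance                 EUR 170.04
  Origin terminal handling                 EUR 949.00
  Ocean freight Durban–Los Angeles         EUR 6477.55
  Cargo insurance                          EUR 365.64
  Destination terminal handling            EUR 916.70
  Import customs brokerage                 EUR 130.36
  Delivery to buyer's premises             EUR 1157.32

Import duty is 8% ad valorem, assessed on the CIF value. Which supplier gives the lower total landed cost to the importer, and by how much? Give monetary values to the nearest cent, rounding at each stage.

Supplier A (FOB):
CIF value = FOB price + freight + insurance = 360677.73 + 6477.55 + 365.64 = 367520.92
Import duty = 367520.92 × 8% = 29401.67
Buyer bears (A): 6477.55 + 365.64 + 916.70 + 130.36 + 1157.32 = 9047.57
Landed cost (A) = invoice 360677.73 + 9047.57 + duty 29401.67 = 399126.97
Supplier B (CFR):
CIF value = CFR price + insurance = 380972.00 + 365.64 = 381337.64
Import duty = 381337.64 × 8% = 30507.01
Buyer bears (B): 365.64 + 916.70 + 130.36 + 1157.32 = 2570.02
Landed cost (B) = invoice 380972.00 + 2570.02 + duty 30507.01 = 414049.03
Difference = |399126.97 − 414049.03| = 14922.06

Supplier A is cheaper by EUR 14922.06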